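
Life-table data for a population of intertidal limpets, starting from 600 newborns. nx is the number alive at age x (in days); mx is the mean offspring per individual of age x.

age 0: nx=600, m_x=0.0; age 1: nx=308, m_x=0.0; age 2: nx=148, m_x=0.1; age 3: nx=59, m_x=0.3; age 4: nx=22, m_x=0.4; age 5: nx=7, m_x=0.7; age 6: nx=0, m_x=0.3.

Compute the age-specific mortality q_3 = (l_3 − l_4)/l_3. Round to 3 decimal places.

lx = nx/n0 = nx/600: 1, 0.51333…, 0.24667…, 0.09833…, 0.03667…, 0.01167…, 0
q_3 = (l_3 − l_4) / l_3 = (0.098333… − 0.036667…) / 0.098333…
     = 0.061667… / 0.098333… = 0.627119… → 0.627

0.627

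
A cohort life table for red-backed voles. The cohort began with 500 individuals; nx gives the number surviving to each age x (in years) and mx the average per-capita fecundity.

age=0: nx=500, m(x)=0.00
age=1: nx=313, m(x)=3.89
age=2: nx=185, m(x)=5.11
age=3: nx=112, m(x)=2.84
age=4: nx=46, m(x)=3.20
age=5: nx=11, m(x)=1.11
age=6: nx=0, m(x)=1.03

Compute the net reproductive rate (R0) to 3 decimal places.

lx = nx/n0 = nx/500: 1, 0.626, 0.37, 0.224, 0.092, 0.022, 0
lx·mx by age: 0, 2.43514, 1.8907, 0.63616, 0.2944, 0.02442, 0
R0 = Σ lx·mx = 5.28082 → 5.281

5.281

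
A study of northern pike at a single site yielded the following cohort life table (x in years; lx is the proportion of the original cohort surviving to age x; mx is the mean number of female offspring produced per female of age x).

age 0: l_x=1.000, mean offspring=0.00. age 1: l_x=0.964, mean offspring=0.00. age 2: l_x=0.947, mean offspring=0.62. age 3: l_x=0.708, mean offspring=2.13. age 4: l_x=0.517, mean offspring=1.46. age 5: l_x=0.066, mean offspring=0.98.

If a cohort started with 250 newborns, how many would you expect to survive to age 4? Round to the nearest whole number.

Expected survivors = N0 · l_4 = 250 × 0.517 = 129.25 → 129

129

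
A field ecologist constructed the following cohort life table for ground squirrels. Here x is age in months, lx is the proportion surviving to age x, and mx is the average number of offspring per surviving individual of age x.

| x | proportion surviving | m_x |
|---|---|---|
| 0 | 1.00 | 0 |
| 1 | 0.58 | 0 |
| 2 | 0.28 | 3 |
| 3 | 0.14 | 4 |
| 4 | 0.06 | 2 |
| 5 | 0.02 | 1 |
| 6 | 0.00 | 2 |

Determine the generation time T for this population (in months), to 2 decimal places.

2.56

lx·mx: 0, 0, 0.84, 0.56, 0.12, 0.02, 0 → R0 = 1.54
x·lx·mx: 0, 0, 1.68, 1.68, 0.48, 0.1, 0 → Σ = 3.94
T = 3.94 / 1.54 = 2.558442… → 2.56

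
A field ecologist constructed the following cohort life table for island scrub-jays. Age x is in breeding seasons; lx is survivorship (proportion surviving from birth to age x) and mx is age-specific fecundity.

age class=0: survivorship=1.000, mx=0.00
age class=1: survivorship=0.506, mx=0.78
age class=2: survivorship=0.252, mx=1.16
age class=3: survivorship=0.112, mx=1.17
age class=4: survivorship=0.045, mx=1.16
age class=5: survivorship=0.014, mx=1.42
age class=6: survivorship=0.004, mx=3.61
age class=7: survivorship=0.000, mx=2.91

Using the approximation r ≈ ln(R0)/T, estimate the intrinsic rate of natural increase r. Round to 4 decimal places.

R0 = Σ lx·mx = 0 + 0.39468 + 0.29232 + 0.13104 + 0.0522 + 0.01988 + 0.01444 + 0 = 0.90456
Σ x·lx·mx = 1.76728; T = 1.76728/0.90456 = 1.95375…
r ≈ ln(R0)/T = ln(0.90456)/1.95375… = -0.051341… → -0.0513

-0.0513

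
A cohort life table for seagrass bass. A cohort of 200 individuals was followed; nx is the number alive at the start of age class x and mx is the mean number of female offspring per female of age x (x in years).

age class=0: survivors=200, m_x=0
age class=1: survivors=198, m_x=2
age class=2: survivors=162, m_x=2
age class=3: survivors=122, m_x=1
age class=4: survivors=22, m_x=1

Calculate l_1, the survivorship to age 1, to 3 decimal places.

l_1 = n_1/n_0 = 198/200 = 0.99 → 0.990

0.990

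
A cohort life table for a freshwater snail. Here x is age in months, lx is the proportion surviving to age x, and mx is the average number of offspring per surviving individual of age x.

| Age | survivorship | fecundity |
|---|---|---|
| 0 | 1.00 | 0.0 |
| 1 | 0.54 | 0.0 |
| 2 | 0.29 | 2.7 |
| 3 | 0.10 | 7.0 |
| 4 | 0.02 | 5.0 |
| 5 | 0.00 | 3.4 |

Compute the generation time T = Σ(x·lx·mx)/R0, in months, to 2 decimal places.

lx·mx: 0, 0, 0.783, 0.7, 0.1, 0 → R0 = 1.583
x·lx·mx: 0, 0, 1.566, 2.1, 0.4, 0 → Σ = 4.066
T = 4.066 / 1.583 = 2.568541… → 2.57

2.57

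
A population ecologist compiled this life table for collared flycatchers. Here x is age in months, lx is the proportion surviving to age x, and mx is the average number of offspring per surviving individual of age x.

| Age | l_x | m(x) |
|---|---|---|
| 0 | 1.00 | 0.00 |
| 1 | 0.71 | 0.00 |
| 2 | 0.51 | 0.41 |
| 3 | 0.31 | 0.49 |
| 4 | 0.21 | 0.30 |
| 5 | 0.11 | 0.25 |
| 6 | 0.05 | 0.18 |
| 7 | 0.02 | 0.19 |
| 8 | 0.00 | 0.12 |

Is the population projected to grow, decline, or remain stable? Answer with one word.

R0 = Σ lx·mx = 0 + 0 + 0.2091 + 0.1519 + 0.063 + 0.0275 + 0.009 + 0.0038 + 0 = 0.4643
R0 < 1, so the population is declining.

declining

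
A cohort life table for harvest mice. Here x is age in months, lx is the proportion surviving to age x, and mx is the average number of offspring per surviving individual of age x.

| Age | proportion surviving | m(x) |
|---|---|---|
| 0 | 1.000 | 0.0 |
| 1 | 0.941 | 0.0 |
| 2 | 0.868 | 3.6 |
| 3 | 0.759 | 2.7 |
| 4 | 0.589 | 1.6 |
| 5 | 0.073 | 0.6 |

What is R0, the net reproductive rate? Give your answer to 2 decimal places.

6.16

lx·mx by age: 0, 0, 3.1248, 2.0493, 0.9424, 0.0438
R0 = Σ lx·mx = 6.1603 → 6.16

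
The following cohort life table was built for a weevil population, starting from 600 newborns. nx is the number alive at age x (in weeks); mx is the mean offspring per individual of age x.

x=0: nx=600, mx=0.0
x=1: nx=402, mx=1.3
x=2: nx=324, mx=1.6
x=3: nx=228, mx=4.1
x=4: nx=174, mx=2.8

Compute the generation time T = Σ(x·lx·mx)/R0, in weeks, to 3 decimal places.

2.563

lx = nx/n0 = nx/600: 1, 0.67, 0.54, 0.38, 0.29
lx·mx: 0, 0.871, 0.864, 1.558, 0.812 → R0 = 4.105
x·lx·mx: 0, 0.871, 1.728, 4.674, 3.248 → Σ = 10.521
T = 10.521 / 4.105 = 2.562972… → 2.563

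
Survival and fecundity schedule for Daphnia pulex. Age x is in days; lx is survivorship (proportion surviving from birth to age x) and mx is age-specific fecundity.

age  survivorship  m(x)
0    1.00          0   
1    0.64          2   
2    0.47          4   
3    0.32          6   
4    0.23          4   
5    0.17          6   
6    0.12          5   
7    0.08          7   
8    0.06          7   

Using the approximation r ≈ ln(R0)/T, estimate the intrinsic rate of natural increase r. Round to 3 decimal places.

0.608

R0 = Σ lx·mx = 0 + 1.28 + 1.88 + 1.92 + 0.92 + 1.02 + 0.6 + 0.56 + 0.42 = 8.6
Σ x·lx·mx = 30.46; T = 30.46/8.6 = 3.54186…
r ≈ ln(R0)/T = ln(8.6)/3.54186… = 0.60752… → 0.608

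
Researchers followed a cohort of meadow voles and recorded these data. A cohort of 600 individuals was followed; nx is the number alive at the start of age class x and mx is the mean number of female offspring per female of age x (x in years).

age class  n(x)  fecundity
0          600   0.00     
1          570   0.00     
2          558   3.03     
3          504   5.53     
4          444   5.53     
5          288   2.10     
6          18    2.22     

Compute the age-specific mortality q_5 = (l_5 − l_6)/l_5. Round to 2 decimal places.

0.94

lx = nx/n0 = nx/600: 1, 0.95, 0.93, 0.84, 0.74, 0.48, 0.03
q_5 = (l_5 − l_6) / l_5 = (0.48 − 0.03) / 0.48
     = 0.45 / 0.48 = 0.9375 → 0.94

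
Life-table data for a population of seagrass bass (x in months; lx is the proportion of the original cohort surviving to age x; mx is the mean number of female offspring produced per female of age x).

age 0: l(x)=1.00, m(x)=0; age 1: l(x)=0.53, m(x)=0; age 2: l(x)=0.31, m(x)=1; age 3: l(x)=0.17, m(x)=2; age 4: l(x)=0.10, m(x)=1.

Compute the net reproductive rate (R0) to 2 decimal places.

lx·mx by age: 0, 0, 0.31, 0.34, 0.1
R0 = Σ lx·mx = 0.75 → 0.75

0.75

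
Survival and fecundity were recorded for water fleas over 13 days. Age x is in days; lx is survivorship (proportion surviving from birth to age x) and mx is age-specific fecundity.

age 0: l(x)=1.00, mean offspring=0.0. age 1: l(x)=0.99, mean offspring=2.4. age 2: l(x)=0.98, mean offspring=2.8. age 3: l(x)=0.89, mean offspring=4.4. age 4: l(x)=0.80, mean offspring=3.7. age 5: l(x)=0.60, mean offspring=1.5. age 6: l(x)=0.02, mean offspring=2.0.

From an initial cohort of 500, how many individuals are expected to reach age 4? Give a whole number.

400

Expected survivors = N0 · l_4 = 500 × 0.80 = 400 → 400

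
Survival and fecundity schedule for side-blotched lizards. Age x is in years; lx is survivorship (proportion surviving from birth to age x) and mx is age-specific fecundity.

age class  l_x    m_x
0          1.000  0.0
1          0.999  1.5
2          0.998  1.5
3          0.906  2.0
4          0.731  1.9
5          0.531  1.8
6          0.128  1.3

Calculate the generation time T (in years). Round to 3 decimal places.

lx·mx: 0, 1.4985, 1.497, 1.812, 1.3889, 0.9558, 0.1664 → R0 = 7.3186
x·lx·mx: 0, 1.4985, 2.994, 5.436, 5.5556, 4.779, 0.9984 → Σ = 21.2615
T = 21.2615 / 7.3186 = 2.905132… → 2.905

2.905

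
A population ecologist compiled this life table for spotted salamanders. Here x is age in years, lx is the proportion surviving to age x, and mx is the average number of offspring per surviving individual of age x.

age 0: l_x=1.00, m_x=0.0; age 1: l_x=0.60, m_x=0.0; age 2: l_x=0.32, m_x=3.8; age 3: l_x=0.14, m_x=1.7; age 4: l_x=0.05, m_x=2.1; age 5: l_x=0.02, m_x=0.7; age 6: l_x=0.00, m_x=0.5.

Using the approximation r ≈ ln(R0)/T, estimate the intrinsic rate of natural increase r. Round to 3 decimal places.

R0 = Σ lx·mx = 0 + 0 + 1.216 + 0.238 + 0.105 + 0.014 + 0 = 1.573
Σ x·lx·mx = 3.636; T = 3.636/1.573 = 2.31151…
r ≈ ln(R0)/T = ln(1.573)/2.31151… = 0.19597… → 0.196

0.196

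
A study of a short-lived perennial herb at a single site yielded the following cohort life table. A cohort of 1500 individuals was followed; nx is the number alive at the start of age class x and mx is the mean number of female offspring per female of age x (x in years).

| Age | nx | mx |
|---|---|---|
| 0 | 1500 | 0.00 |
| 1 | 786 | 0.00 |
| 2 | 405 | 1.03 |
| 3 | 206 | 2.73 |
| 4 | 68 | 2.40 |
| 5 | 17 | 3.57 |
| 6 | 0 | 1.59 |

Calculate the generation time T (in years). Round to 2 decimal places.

lx = nx/n0 = nx/1500: 1, 0.524, 0.27, 0.13733…, 0.04533…, 0.01133…, 0
lx·mx: 0, 0, 0.2781, 0.37492…, 0.1088…, 0.04046…, 0 → R0 = 0.80228…
x·lx·mx: 0, 0, 0.5562, 1.12476…, 0.4352…, 0.2023…, 0 → Σ = 2.31846…
T = 2.31846… / 0.80228… = 2.889839… → 2.89

2.89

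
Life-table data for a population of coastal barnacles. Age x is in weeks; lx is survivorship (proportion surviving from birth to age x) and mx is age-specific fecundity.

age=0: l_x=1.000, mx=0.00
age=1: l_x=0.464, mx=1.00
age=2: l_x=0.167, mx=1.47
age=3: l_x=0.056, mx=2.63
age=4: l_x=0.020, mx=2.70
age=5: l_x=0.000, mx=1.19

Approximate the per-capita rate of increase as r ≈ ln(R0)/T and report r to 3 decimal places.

R0 = Σ lx·mx = 0 + 0.464 + 0.24549 + 0.14728 + 0.054 + 0 = 0.91077
Σ x·lx·mx = 1.61282; T = 1.61282/0.91077 = 1.77083…
r ≈ ln(R0)/T = ln(0.91077)/1.77083… = -0.05278… → -0.053

-0.053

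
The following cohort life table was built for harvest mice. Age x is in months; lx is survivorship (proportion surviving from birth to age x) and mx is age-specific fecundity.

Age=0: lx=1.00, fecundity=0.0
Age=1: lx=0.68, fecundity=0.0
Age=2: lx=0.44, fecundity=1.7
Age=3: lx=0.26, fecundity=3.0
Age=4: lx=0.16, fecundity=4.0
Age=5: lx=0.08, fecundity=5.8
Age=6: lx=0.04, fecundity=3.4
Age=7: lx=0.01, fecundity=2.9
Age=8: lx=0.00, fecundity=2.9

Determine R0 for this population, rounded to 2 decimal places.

2.80

lx·mx by age: 0, 0, 0.748, 0.78, 0.64, 0.464, 0.136, 0.029, 0
R0 = Σ lx·mx = 2.797 → 2.80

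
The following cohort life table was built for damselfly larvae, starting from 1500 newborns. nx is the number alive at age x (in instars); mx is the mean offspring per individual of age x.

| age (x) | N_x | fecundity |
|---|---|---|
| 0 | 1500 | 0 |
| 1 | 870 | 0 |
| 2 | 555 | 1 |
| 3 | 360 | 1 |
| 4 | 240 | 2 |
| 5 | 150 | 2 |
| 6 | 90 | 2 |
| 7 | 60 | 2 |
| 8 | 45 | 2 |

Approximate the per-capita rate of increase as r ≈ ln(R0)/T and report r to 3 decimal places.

0.083

lx = nx/n0 = nx/1500: 1, 0.58, 0.37, 0.24, 0.16, 0.1, 0.06, 0.04, 0.03
R0 = Σ lx·mx = 0 + 0 + 0.37 + 0.24 + 0.32 + 0.2 + 0.12 + 0.08 + 0.06 = 1.39
Σ x·lx·mx = 5.5; T = 5.5/1.39 = 3.95683…
r ≈ ln(R0)/T = ln(1.39)/3.95683… = 0.08322… → 0.083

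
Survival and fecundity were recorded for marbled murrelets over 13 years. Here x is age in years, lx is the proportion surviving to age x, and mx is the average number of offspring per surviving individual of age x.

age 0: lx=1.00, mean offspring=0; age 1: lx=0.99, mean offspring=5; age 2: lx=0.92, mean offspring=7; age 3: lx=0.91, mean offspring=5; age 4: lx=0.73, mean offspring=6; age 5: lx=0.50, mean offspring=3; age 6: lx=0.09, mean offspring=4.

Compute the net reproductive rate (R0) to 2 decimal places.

22.18

lx·mx by age: 0, 4.95, 6.44, 4.55, 4.38, 1.5, 0.36
R0 = Σ lx·mx = 22.18 → 22.18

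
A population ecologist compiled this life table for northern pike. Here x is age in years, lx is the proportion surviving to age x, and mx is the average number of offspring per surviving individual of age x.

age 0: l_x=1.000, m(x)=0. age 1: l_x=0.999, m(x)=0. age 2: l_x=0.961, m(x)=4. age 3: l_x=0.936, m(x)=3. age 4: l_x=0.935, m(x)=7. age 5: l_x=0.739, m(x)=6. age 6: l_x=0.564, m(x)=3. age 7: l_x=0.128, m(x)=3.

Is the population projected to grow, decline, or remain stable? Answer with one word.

R0 = Σ lx·mx = 0 + 0 + 3.844 + 2.808 + 6.545 + 4.434 + 1.692 + 0.384 = 19.707
R0 > 1, so the population is growing.

growing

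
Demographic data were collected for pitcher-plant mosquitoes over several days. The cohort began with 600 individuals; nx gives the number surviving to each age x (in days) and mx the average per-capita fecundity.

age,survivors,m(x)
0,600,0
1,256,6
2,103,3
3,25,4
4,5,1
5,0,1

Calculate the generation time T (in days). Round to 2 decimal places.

1.27

lx = nx/n0 = nx/600: 1, 0.42667…, 0.17167…, 0.04167…, 0.00833…, 0
lx·mx: 0, 2.56…, 0.515…, 0.166667…, 0.008333…, 0 → R0 = 3.25…
x·lx·mx: 0, 2.56…, 1.03…, 0.5…, 0.033333…, 0 → Σ = 4.123333…
T = 4.123333… / 3.25… = 1.268718… → 1.27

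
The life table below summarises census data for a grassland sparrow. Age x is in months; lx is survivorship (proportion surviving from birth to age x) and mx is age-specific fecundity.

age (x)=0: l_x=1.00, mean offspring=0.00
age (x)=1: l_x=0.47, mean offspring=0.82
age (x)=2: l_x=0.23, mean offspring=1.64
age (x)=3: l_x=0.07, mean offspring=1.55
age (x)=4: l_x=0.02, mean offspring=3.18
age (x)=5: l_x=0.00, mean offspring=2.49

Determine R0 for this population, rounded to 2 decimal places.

lx·mx by age: 0, 0.3854, 0.3772, 0.1085, 0.0636, 0
R0 = Σ lx·mx = 0.9347 → 0.93

0.93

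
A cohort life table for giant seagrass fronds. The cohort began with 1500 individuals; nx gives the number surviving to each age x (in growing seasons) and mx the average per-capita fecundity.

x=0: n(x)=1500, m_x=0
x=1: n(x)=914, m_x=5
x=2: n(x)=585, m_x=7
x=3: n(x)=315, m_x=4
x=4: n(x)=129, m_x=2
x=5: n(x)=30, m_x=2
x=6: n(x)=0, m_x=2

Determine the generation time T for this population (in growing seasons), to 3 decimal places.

lx = nx/n0 = nx/1500: 1, 0.60933…, 0.39, 0.21, 0.086, 0.02, 0
lx·mx: 0, 3.046667…, 2.73, 0.84, 0.172, 0.04, 0 → R0 = 6.828667…
x·lx·mx: 0, 3.046667…, 5.46, 2.52, 0.688, 0.2, 0 → Σ = 11.914667…
T = 11.914667… / 6.828667… = 1.744801… → 1.745

1.745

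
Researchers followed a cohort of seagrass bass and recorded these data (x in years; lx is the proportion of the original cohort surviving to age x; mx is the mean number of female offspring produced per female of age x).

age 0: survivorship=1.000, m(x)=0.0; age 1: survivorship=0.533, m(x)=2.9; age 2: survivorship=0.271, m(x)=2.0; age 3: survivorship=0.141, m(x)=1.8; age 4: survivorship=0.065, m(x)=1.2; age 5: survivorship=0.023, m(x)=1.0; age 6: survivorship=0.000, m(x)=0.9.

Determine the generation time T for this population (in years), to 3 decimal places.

1.563

lx·mx: 0, 1.5457, 0.542, 0.2538, 0.078, 0.023, 0 → R0 = 2.4425
x·lx·mx: 0, 1.5457, 1.084, 0.7614, 0.312, 0.115, 0 → Σ = 3.8181
T = 3.8181 / 2.4425 = 1.563193… → 1.563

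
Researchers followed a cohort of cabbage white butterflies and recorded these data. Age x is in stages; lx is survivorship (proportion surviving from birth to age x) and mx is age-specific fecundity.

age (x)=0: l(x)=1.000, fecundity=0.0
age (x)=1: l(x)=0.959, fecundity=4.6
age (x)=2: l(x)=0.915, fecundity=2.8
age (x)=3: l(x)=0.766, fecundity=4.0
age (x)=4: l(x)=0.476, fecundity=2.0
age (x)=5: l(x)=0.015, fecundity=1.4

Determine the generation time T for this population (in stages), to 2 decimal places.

2.06

lx·mx: 0, 4.4114, 2.562, 3.064, 0.952, 0.021 → R0 = 11.0104
x·lx·mx: 0, 4.4114, 5.124, 9.192, 3.808, 0.105 → Σ = 22.6404
T = 22.6404 / 11.0104 = 2.056274… → 2.06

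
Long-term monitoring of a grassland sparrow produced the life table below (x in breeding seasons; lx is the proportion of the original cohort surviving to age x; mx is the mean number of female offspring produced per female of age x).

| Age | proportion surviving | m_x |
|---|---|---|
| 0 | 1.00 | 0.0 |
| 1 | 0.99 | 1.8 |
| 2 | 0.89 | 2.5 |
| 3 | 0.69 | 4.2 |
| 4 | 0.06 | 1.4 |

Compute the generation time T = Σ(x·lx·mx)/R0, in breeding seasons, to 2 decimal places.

lx·mx: 0, 1.782, 2.225, 2.898, 0.084 → R0 = 6.989
x·lx·mx: 0, 1.782, 4.45, 8.694, 0.336 → Σ = 15.262
T = 15.262 / 6.989 = 2.183717… → 2.18

2.18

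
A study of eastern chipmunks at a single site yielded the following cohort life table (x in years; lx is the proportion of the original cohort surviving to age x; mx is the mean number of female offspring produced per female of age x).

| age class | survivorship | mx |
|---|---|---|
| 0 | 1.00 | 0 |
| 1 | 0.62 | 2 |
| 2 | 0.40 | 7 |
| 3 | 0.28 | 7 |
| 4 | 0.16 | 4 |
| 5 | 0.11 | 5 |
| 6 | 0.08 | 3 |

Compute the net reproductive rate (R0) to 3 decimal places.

7.430

lx·mx by age: 0, 1.24, 2.8, 1.96, 0.64, 0.55, 0.24
R0 = Σ lx·mx = 7.43 → 7.430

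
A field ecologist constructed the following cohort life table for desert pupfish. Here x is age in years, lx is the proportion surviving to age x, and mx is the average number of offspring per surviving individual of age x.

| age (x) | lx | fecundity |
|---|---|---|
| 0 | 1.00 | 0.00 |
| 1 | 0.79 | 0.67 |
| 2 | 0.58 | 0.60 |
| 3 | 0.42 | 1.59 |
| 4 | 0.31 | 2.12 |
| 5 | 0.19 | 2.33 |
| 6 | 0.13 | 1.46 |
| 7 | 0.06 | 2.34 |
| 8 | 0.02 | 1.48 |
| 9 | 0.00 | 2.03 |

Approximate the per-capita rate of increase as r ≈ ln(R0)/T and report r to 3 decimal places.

0.317

R0 = Σ lx·mx = 0 + 0.5293 + 0.348 + 0.6678 + 0.6572 + 0.4427 + 0.1898 + 0.1404 + 0.0296 + 0 = 3.0048
Σ x·lx·mx = 10.4294; T = 10.4294/3.0048 = 3.47091…
r ≈ ln(R0)/T = ln(3.0048)/3.47091… = 0.31698… → 0.317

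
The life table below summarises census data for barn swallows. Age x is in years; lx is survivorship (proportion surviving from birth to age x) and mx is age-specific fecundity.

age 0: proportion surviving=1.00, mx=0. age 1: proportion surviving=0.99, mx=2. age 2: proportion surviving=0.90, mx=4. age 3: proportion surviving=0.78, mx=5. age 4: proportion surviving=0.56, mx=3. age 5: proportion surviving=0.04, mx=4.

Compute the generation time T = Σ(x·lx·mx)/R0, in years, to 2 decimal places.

2.51

lx·mx: 0, 1.98, 3.6, 3.9, 1.68, 0.16 → R0 = 11.32
x·lx·mx: 0, 1.98, 7.2, 11.7, 6.72, 0.8 → Σ = 28.4
T = 28.4 / 11.32 = 2.508834… → 2.51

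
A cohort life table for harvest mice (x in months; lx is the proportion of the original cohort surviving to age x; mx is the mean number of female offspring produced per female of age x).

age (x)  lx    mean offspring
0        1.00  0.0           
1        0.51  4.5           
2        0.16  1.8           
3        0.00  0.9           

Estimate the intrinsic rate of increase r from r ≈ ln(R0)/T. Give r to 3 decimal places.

0.854

R0 = Σ lx·mx = 0 + 2.295 + 0.288 + 0 = 2.583
Σ x·lx·mx = 2.871; T = 2.871/2.583 = 1.1115…
r ≈ ln(R0)/T = ln(2.583)/1.1115… = 0.85376… → 0.854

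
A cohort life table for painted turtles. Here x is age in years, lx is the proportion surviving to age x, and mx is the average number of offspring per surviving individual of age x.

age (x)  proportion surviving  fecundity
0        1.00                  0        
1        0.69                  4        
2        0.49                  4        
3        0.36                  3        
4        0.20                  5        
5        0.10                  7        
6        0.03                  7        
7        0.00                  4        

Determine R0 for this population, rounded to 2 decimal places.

lx·mx by age: 0, 2.76, 1.96, 1.08, 1, 0.7, 0.21, 0
R0 = Σ lx·mx = 7.71 → 7.71

7.71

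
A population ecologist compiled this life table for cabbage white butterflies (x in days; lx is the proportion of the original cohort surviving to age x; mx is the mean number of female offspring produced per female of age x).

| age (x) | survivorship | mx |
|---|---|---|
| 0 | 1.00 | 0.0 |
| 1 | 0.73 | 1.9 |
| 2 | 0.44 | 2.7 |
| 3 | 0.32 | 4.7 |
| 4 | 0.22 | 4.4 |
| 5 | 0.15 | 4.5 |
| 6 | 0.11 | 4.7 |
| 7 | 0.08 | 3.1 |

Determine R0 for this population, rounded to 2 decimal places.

lx·mx by age: 0, 1.387, 1.188, 1.504, 0.968, 0.675, 0.517, 0.248
R0 = Σ lx·mx = 6.487 → 6.49

6.49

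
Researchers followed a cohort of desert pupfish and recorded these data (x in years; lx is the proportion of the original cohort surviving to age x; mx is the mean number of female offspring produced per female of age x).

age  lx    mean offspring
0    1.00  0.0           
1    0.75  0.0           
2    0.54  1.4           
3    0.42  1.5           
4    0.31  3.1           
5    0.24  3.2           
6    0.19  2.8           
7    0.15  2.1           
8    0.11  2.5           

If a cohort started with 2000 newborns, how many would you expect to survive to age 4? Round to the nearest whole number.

620

Expected survivors = N0 · l_4 = 2000 × 0.31 = 620 → 620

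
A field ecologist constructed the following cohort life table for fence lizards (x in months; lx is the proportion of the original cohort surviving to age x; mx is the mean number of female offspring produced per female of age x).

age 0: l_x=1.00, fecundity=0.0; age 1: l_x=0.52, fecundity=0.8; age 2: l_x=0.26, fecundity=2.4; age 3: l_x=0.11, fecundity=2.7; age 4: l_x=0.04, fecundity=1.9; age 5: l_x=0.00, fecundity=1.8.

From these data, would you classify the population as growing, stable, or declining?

growing

R0 = Σ lx·mx = 0 + 0.416 + 0.624 + 0.297 + 0.076 + 0 = 1.413
R0 > 1, so the population is growing.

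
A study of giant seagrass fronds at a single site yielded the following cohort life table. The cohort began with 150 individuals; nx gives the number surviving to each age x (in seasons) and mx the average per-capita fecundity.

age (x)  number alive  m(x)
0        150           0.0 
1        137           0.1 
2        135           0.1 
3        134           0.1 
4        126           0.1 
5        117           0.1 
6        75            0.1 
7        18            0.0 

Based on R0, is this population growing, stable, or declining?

declining

lx = nx/n0 = nx/150: 1, 0.91333…, 0.9, 0.89333…, 0.84, 0.78, 0.5, 0.12
R0 = Σ lx·mx = 0 + 0.091333… + 0.09 + 0.089333… + 0.084 + 0.078 + 0.05 + 0 = 0.482667…
R0 < 1, so the population is declining.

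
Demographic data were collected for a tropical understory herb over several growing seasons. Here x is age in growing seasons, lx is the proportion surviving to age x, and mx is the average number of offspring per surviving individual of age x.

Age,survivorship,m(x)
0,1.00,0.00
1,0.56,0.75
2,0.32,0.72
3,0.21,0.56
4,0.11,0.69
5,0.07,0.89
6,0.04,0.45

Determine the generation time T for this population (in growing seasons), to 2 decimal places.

lx·mx: 0, 0.42, 0.2304, 0.1176, 0.0759, 0.0623, 0.018 → R0 = 0.9242
x·lx·mx: 0, 0.42, 0.4608, 0.3528, 0.3036, 0.3115, 0.108 → Σ = 1.9567
T = 1.9567 / 0.9242 = 2.117182… → 2.12

2.12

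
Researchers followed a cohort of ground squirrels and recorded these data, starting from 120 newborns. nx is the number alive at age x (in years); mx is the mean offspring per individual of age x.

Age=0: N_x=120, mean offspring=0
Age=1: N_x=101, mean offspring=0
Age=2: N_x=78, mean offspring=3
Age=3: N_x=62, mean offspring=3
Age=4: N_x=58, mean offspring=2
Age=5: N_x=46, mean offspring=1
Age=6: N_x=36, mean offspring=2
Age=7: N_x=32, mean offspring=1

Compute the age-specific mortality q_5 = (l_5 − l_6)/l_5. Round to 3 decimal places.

0.217

lx = nx/n0 = nx/120: 1, 0.84167…, 0.65, 0.51667…, 0.48333…, 0.38333…, 0.3, 0.26667…
q_5 = (l_5 − l_6) / l_5 = (0.383333… − 0.3) / 0.383333…
     = 0.083333… / 0.383333… = 0.217391… → 0.217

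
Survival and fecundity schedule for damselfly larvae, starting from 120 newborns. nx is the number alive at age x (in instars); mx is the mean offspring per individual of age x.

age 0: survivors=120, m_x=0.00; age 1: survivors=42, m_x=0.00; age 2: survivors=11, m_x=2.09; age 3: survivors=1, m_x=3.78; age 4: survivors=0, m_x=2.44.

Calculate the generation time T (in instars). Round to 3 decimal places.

2.141

lx = nx/n0 = nx/120: 1, 0.35, 0.09167…, 0.00833…, 0
lx·mx: 0, 0, 0.191583…, 0.0315…, 0 → R0 = 0.223083…
x·lx·mx: 0, 0, 0.383167…, 0.0945…, 0 → Σ = 0.477667…
T = 0.477667… / 0.223083… = 2.141203… → 2.141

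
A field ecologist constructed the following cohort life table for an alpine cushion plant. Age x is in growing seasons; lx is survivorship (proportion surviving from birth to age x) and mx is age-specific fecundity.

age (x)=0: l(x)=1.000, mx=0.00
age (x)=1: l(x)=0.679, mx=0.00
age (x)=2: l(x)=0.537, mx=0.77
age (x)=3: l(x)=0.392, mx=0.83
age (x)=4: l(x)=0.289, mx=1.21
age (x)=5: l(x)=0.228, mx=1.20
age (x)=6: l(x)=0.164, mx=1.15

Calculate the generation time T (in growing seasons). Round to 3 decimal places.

lx·mx: 0, 0, 0.41349, 0.32536, 0.34969, 0.2736, 0.1886 → R0 = 1.55074
x·lx·mx: 0, 0, 0.82698, 0.97608, 1.39876, 1.368, 1.1316 → Σ = 5.70142
T = 5.70142 / 1.55074 = 3.67658… → 3.677

3.677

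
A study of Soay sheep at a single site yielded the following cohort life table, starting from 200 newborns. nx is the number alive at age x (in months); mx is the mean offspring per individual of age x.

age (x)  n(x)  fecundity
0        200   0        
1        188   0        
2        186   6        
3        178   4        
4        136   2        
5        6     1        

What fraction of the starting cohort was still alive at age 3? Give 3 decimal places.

0.890

l_3 = n_3/n_0 = 178/200 = 0.89 → 0.890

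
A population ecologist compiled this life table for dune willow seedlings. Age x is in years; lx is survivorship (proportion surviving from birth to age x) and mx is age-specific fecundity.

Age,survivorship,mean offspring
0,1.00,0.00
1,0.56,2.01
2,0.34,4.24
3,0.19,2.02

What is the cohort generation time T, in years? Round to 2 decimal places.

lx·mx: 0, 1.1256, 1.4416, 0.3838 → R0 = 2.951
x·lx·mx: 0, 1.1256, 2.8832, 1.1514 → Σ = 5.1602
T = 5.1602 / 2.951 = 1.748628… → 1.75

1.75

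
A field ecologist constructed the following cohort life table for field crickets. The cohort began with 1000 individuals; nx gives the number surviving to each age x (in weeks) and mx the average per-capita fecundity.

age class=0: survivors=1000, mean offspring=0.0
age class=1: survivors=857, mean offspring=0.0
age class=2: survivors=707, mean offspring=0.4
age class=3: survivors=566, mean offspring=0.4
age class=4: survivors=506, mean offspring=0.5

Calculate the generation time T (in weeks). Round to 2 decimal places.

lx = nx/n0 = nx/1000: 1, 0.857, 0.707, 0.566, 0.506
lx·mx: 0, 0, 0.2828, 0.2264, 0.253 → R0 = 0.7622
x·lx·mx: 0, 0, 0.5656, 0.6792, 1.012 → Σ = 2.2568
T = 2.2568 / 0.7622 = 2.960903… → 2.96

2.96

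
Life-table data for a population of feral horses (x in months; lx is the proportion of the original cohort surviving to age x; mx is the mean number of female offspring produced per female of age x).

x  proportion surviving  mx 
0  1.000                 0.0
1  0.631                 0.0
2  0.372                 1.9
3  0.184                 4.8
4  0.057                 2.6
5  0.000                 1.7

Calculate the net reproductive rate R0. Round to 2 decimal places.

lx·mx by age: 0, 0, 0.7068, 0.8832, 0.1482, 0
R0 = Σ lx·mx = 1.7382 → 1.74

1.74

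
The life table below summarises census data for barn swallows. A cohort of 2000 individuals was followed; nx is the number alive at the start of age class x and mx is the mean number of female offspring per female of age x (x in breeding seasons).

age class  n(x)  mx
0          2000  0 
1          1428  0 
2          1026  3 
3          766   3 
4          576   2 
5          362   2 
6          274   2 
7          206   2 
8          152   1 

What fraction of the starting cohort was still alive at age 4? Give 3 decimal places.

l_4 = n_4/n_0 = 576/2000 = 0.288 → 0.288

0.288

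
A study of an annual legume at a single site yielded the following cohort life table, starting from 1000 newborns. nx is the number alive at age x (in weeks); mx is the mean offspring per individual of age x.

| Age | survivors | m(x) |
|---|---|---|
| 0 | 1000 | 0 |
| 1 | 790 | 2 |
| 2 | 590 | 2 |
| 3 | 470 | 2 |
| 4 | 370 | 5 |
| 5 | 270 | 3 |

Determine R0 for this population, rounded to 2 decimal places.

lx = nx/n0 = nx/1000: 1, 0.79, 0.59, 0.47, 0.37, 0.27
lx·mx by age: 0, 1.58, 1.18, 0.94, 1.85, 0.81
R0 = Σ lx·mx = 6.36 → 6.36

6.36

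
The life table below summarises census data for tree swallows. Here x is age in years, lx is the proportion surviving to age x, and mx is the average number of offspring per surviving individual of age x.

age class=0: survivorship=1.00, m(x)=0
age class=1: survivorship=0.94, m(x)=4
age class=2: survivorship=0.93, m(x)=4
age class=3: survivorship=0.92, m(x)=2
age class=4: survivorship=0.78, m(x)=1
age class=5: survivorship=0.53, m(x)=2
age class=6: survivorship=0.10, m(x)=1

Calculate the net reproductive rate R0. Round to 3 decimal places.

lx·mx by age: 0, 3.76, 3.72, 1.84, 0.78, 1.06, 0.1
R0 = Σ lx·mx = 11.26 → 11.260

11.260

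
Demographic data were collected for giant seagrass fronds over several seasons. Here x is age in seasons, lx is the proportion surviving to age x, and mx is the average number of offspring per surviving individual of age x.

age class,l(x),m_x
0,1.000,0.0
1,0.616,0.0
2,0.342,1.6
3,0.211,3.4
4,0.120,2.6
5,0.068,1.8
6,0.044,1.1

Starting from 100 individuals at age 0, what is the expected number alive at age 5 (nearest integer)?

7

Expected survivors = N0 · l_5 = 100 × 0.068 = 6.8 → 7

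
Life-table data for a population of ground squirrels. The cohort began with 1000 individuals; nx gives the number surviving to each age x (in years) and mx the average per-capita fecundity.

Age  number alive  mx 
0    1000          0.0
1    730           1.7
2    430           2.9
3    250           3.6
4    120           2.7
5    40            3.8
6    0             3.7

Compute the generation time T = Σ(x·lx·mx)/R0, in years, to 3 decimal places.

2.197

lx = nx/n0 = nx/1000: 1, 0.73, 0.43, 0.25, 0.12, 0.04, 0
lx·mx: 0, 1.241, 1.247, 0.9, 0.324, 0.152, 0 → R0 = 3.864
x·lx·mx: 0, 1.241, 2.494, 2.7, 1.296, 0.76, 0 → Σ = 8.491
T = 8.491 / 3.864 = 2.197464… → 2.197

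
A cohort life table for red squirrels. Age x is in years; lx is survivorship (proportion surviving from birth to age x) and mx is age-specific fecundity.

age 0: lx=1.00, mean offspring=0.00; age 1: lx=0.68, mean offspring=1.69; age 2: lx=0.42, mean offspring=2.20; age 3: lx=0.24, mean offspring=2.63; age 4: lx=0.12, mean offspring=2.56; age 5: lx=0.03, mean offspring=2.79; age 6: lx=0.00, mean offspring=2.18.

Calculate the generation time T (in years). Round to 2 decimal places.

2.11

lx·mx: 0, 1.1492, 0.924, 0.6312, 0.3072, 0.0837, 0 → R0 = 3.0953
x·lx·mx: 0, 1.1492, 1.848, 1.8936, 1.2288, 0.4185, 0 → Σ = 6.5381
T = 6.5381 / 3.0953 = 2.112267… → 2.11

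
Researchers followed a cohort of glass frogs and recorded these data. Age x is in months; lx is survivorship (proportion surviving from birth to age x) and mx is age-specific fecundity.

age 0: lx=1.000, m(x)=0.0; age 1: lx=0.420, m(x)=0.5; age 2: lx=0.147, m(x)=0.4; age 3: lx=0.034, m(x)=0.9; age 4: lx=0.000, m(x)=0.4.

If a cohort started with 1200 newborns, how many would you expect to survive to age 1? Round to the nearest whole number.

Expected survivors = N0 · l_1 = 1200 × 0.420 = 504 → 504

504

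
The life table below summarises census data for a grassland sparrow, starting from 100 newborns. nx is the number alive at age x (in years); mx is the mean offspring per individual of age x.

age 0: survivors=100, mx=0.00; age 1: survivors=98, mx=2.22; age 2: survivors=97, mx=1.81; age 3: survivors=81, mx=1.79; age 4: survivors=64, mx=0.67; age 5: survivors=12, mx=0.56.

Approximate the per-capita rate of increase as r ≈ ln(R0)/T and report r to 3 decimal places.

0.861

lx = nx/n0 = nx/100: 1, 0.98, 0.97, 0.81, 0.64, 0.12
R0 = Σ lx·mx = 0 + 2.1756 + 1.7557 + 1.4499 + 0.4288 + 0.0672 = 5.8772
Σ x·lx·mx = 12.0879; T = 12.0879/5.8772 = 2.05674…
r ≈ ln(R0)/T = ln(5.8772)/2.05674… = 0.86111… → 0.861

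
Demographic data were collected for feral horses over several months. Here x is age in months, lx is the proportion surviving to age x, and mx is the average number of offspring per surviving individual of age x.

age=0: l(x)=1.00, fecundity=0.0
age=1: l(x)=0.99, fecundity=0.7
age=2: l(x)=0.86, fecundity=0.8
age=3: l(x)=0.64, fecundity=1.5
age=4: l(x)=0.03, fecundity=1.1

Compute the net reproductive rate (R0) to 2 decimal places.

2.37

lx·mx by age: 0, 0.693, 0.688, 0.96, 0.033
R0 = Σ lx·mx = 2.374 → 2.37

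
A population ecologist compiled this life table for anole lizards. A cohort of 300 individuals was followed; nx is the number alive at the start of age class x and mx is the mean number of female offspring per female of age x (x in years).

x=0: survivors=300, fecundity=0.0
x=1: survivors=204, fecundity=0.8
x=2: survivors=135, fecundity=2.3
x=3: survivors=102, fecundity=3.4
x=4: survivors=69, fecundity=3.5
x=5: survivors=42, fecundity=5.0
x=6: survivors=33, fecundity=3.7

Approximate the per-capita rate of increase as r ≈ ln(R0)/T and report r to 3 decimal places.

lx = nx/n0 = nx/300: 1, 0.68, 0.45, 0.34, 0.23, 0.14, 0.11
R0 = Σ lx·mx = 0 + 0.544 + 1.035 + 1.156 + 0.805 + 0.7 + 0.407 = 4.647
Σ x·lx·mx = 15.244; T = 15.244/4.647 = 3.2804…
r ≈ ln(R0)/T = ln(4.647)/3.2804… = 0.4683… → 0.468

0.468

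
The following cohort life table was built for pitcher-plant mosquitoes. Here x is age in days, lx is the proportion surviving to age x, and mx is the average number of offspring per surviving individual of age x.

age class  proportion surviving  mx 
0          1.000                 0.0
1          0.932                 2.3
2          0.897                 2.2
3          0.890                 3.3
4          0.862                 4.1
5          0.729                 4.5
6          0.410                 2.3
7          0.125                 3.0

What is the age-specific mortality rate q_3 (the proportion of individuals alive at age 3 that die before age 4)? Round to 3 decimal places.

q_3 = (l_3 − l_4) / l_3 = (0.89 − 0.862) / 0.89
     = 0.028 / 0.89 = 0.031461… → 0.031

0.031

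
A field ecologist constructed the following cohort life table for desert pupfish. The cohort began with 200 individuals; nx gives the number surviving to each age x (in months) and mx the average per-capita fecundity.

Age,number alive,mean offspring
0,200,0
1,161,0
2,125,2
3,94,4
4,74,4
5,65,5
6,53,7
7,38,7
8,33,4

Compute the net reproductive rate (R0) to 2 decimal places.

lx = nx/n0 = nx/200: 1, 0.805, 0.625, 0.47, 0.37, 0.325, 0.265, 0.19, 0.165
lx·mx by age: 0, 0, 1.25, 1.88, 1.48, 1.625, 1.855, 1.33, 0.66
R0 = Σ lx·mx = 10.08 → 10.08

10.08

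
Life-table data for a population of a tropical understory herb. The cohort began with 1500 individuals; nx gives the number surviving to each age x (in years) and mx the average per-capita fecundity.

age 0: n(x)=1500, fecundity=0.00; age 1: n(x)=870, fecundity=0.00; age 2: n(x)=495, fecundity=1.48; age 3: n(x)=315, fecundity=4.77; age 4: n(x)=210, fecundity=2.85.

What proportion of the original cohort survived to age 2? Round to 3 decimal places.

l_2 = n_2/n_0 = 495/1500 = 0.33 → 0.330

0.330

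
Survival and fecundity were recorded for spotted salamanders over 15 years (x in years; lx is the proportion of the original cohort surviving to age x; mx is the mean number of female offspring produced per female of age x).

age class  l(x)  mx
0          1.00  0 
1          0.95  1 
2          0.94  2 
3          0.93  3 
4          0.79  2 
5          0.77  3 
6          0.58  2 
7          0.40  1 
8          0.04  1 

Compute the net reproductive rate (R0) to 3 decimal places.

lx·mx by age: 0, 0.95, 1.88, 2.79, 1.58, 2.31, 1.16, 0.4, 0.04
R0 = Σ lx·mx = 11.11 → 11.110

11.110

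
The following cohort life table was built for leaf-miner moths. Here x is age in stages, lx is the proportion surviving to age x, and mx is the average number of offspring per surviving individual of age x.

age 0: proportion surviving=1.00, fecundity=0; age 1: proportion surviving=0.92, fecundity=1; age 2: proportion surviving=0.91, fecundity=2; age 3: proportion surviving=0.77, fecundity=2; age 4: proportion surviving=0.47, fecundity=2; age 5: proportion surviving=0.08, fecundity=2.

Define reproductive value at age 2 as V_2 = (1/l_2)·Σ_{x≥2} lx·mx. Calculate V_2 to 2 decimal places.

lx·mx for x ≥ 2: 1.82, 1.54, 0.94, 0.16 → sum = 4.46
V_2 = 4.46 / l_2 = 4.46 / 0.91 = 4.901099… → 4.90

4.90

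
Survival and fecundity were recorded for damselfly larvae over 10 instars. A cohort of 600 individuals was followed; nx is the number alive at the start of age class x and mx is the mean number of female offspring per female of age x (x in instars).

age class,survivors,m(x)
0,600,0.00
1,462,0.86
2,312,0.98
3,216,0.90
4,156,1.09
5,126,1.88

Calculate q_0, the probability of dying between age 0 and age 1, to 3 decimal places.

0.230

lx = nx/n0 = nx/600: 1, 0.77, 0.52, 0.36, 0.26, 0.21
q_0 = (l_0 − l_1) / l_0 = (1 − 0.77) / 1
     = 0.23 / 1 = 0.23 → 0.230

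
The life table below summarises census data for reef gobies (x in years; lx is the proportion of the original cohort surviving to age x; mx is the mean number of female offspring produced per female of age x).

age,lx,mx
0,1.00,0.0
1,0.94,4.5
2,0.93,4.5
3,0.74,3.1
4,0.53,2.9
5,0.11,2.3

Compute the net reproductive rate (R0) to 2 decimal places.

lx·mx by age: 0, 4.23, 4.185, 2.294, 1.537, 0.253
R0 = Σ lx·mx = 12.499 → 12.50

12.50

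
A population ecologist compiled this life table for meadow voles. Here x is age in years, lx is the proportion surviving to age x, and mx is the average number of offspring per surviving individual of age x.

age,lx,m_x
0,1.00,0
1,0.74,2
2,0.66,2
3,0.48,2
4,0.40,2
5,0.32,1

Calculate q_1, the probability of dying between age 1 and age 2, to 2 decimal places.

0.11

q_1 = (l_1 − l_2) / l_1 = (0.74 − 0.66) / 0.74
     = 0.08 / 0.74 = 0.108108… → 0.11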